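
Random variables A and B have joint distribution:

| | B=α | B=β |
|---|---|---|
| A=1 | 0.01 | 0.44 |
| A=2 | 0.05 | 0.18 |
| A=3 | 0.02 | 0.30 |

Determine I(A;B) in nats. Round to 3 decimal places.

0.036 nats

Marginals: p(A) = (0.4500, 0.2300, 0.3200), p(B) = (0.0800, 0.9200).
I(A;B) = Σ p(x,y)·ln[p(x,y)/(p(x)p(y))].
  (1,α): 0.01·ln(0.2778) = -0.0128
  (1,β): 0.44·ln(1.0628) = 0.0268
  (2,α): 0.05·ln(2.7174) = 0.0500
  (2,β): 0.18·ln(0.8507) = -0.0291
  (3,α): 0.02·ln(0.7812) = -0.0049
  (3,β): 0.30·ln(1.0190) = 0.0057
Sum = 0.036 nats.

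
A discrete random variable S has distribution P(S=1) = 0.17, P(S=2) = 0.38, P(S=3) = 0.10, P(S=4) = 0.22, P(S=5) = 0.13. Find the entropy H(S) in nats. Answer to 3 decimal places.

H(S) = −Σ p·ln p.
  −(0.17)·ln(0.17) = 0.3012
  −(0.38)·ln(0.38) = 0.3677
  −(0.10)·ln(0.10) = 0.2303
  −(0.22)·ln(0.22) = 0.3331
  −(0.13)·ln(0.13) = 0.2652
Sum: 0.3012 + 0.3677 + 0.2303 + 0.3331 + 0.2652 = 1.498 nats.

1.498 nats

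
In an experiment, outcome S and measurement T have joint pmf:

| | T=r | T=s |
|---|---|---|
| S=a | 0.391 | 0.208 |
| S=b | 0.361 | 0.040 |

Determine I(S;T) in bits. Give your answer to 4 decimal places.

Marginals: p(S) = (0.5990, 0.4010), p(T) = (0.7520, 0.2480).
I(S;T) = H(S) + H(T) − H(S,T).
H(S) = 0.9715, H(T) = 0.8081, H(S,T) = 1.7173.
I(S;T) = 0.9715 + 0.8081 − 1.7173 = 0.0623 bits.

0.0623 bits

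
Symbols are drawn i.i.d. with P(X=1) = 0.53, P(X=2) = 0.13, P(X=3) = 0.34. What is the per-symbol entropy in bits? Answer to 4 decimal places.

H(X) = −Σ p·log₂ p.
  −(0.53)·log₂(0.53) = 0.48545
  −(0.13)·log₂(0.13) = 0.38264
  −(0.34)·log₂(0.34) = 0.52917
Sum: 0.48545 + 0.38264 + 0.52917 = 1.3973 bits.

1.3973 bits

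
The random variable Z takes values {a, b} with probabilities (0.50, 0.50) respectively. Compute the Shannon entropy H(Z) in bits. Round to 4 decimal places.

H(Z) = −Σ p·log₂ p.
  −(0.50)·log₂(0.50) = 0.50000
  −(0.50)·log₂(0.50) = 0.50000
Sum: 0.50000 + 0.50000 = 1.0000 bits.

1.0000 bits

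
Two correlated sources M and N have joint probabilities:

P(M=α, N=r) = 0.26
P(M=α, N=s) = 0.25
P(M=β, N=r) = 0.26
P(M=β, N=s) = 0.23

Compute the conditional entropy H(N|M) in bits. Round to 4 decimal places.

Marginals: p(M) = (0.5100, 0.4900), p(N) = (0.5200, 0.4800).
H(N|M) = Σ p(M) · H(N|M=·).
  M=α: p=0.5100, H(N|M=α) = 0.9997
  M=β: p=0.4900, H(N|M=β) = 0.9973
Weighted sum = 0.9985 bits.

0.9985 bits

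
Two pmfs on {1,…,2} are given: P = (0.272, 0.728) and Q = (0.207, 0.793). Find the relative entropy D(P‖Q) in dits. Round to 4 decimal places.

0.0052 dits

D(P‖Q) = Σ p·log₁₀(p/q).
  0.272·log₁₀(0.272/0.207) = 0.03226
  0.728·log₁₀(0.728/0.793) = -0.02704
D(P‖Q) = 0.0052 dits.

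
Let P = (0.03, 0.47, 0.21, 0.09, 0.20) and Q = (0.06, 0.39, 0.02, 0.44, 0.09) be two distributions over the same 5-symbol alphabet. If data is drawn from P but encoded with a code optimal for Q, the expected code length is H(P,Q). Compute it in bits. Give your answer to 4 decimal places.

H(P,Q) = −Σ p·log₂ q.
  −0.03·log₂(0.06) = 0.12177
  −0.47·log₂(0.39) = 0.63847
  −0.21·log₂(0.02) = 1.18521
  −0.09·log₂(0.44) = 0.10660
  −0.20·log₂(0.09) = 0.69479
H(P,Q) = 2.7468 bits.

2.7468 bits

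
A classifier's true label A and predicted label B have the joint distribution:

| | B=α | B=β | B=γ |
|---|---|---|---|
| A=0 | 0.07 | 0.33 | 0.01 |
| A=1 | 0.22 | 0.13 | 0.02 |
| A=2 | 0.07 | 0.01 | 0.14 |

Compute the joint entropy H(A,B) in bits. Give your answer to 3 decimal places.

H(A,B) = −Σ p(x,y)·log₂ p(x,y) over all 9 cells.
  cell (0,α): −0.07·log₂0.07 = 0.2686
  cell (0,β): −0.33·log₂0.33 = 0.5278
  cell (0,γ): −0.01·log₂0.01 = 0.0664
  cell (1,α): −0.22·log₂0.22 = 0.4806
  cell (1,β): −0.13·log₂0.13 = 0.3826
  cell (1,γ): −0.02·log₂0.02 = 0.1129
  cell (2,α): −0.07·log₂0.07 = 0.2686
  cell (2,β): −0.01·log₂0.01 = 0.0664
  cell (2,γ): −0.14·log₂0.14 = 0.3971
Sum = 2.571 bits.

2.571 bits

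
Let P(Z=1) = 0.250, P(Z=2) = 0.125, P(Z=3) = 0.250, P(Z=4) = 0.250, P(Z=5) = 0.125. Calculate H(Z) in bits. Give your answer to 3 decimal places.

H(Z) = −Σ p·log₂ p.
  −(0.250)·log₂(0.250) = 0.5000
  −(0.125)·log₂(0.125) = 0.3750
  −(0.250)·log₂(0.250) = 0.5000
  −(0.250)·log₂(0.250) = 0.5000
  −(0.125)·log₂(0.125) = 0.3750
Sum: 0.5000 + 0.3750 + 0.5000 + 0.5000 + 0.3750 = 2.250 bits.

2.250 bits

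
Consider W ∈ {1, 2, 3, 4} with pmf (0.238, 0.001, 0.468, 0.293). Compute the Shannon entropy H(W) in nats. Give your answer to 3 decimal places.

1.064 nats

H(W) = −Σ p·ln p.
  −(0.238)·ln(0.238) = 0.3416
  −(0.001)·ln(0.001) = 0.0069
  −(0.468)·ln(0.468) = 0.3553
  −(0.293)·ln(0.293) = 0.3597
Sum: 0.3416 + 0.0069 + 0.3553 + 0.3597 = 1.064 nats.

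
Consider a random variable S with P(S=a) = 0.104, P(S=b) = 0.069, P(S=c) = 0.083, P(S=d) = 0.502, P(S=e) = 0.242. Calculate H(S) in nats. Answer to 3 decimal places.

H(S) = −Σ p·ln p.
  −(0.104)·ln(0.104) = 0.2354
  −(0.069)·ln(0.069) = 0.1845
  −(0.083)·ln(0.083) = 0.2066
  −(0.502)·ln(0.502) = 0.3460
  −(0.242)·ln(0.242) = 0.3434
Sum: 0.2354 + 0.1845 + 0.2066 + 0.3460 + 0.3434 = 1.316 nats.

1.316 nats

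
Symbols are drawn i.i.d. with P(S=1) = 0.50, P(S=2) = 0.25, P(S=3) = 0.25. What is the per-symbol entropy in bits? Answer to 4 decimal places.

1.5000 bits

H(S) = −Σ p·log₂ p.
  −(0.50)·log₂(0.50) = 0.50000
  −(0.25)·log₂(0.25) = 0.50000
  −(0.25)·log₂(0.25) = 0.50000
Sum: 0.50000 + 0.50000 + 0.50000 = 1.5000 bits.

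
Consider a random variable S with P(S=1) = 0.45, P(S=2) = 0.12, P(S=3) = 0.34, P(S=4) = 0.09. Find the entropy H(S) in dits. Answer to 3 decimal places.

H(S) = −Σ p·log₁₀ p.
  −(0.45)·log₁₀(0.45) = 0.1561
  −(0.12)·log₁₀(0.12) = 0.1105
  −(0.34)·log₁₀(0.34) = 0.1593
  −(0.09)·log₁₀(0.09) = 0.0941
Sum: 0.1561 + 0.1105 + 0.1593 + 0.0941 = 0.520 dits.

0.520 dits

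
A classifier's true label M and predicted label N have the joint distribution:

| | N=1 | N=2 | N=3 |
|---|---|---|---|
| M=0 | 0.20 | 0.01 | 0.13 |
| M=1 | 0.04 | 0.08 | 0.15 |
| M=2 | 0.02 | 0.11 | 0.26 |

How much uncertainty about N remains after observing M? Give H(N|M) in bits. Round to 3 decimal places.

Marginals: p(M) = (0.3400, 0.2700, 0.3900), p(N) = (0.2600, 0.2000, 0.5400).
H(N|M) = Σ p(M) · H(N|M=·).
  M=0: p=0.3400, H(N|M=0) = 1.1303
  M=1: p=0.2700, H(N|M=1) = 1.3992
  M=2: p=0.3900, H(N|M=2) = 1.1248
Weighted sum = 1.201 bits.

1.201 bits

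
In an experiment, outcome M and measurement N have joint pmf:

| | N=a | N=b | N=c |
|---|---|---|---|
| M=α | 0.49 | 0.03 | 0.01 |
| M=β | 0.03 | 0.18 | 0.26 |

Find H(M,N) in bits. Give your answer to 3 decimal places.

1.825 bits

H(M,N) = −Σ p(x,y)·log₂ p(x,y) over all 6 cells.
  cell (α,a): −0.49·log₂0.49 = 0.5043
  cell (α,b): −0.03·log₂0.03 = 0.1518
  cell (α,c): −0.01·log₂0.01 = 0.0664
  cell (β,a): −0.03·log₂0.03 = 0.1518
  cell (β,b): −0.18·log₂0.18 = 0.4453
  cell (β,c): −0.26·log₂0.26 = 0.5053
Sum = 1.825 bits.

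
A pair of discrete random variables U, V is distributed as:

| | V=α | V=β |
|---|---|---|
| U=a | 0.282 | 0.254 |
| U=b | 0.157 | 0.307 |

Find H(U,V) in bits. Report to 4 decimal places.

H(U,V) = −Σ p(x,y)·log₂ p(x,y) over all 4 cells.
  cell (a,α): −0.282·log₂0.282 = 0.51500
  cell (a,β): −0.254·log₂0.254 = 0.50218
  cell (b,α): −0.157·log₂0.157 = 0.41937
  cell (b,β): −0.307·log₂0.307 = 0.52303
Sum = 1.9596 bits.

1.9596 bits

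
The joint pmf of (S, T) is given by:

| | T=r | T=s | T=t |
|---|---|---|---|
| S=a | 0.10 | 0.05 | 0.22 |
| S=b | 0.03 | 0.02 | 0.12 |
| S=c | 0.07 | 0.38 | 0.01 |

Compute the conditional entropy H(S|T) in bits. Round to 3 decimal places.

1.013 bits

Chain rule: H(S|T) = H(S,T) − H(T).
Marginals: p(S) = (0.3700, 0.1700, 0.4600), p(T) = (0.2000, 0.4500, 0.3500).
H(S,T) = 2.5260 bits; H(T) = 1.5129 bits.
H(S|T) = 2.5260 − 1.5129 = 1.013 bits.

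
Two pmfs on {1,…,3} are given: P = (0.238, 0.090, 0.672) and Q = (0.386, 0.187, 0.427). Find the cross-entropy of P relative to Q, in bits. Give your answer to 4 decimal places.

1.3696 bits

H(P,Q) = −Σ p·log₂ q.
  −0.238·log₂(0.386) = 0.32685
  −0.090·log₂(0.187) = 0.21770
  −0.672·log₂(0.427) = 0.82501
H(P,Q) = 1.3696 bits.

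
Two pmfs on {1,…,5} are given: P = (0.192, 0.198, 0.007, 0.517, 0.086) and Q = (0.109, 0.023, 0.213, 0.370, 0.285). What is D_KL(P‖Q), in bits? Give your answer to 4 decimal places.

0.8381 bits

D(P‖Q) = Σ p·log₂(p/q).
  0.192·log₂(0.192/0.109) = 0.15682
  0.198·log₂(0.198/0.023) = 0.61495
  0.007·log₂(0.007/0.213) = -0.03449
  0.517·log₂(0.517/0.370) = 0.24952
  0.086·log₂(0.086/0.285) = -0.14866
D(P‖Q) = 0.8381 bits.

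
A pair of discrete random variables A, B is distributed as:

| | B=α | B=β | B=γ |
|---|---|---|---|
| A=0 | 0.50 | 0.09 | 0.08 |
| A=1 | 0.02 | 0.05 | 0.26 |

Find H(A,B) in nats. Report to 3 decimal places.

1.344 nats

H(A,B) = −Σ p(x,y)·ln p(x,y) over all 6 cells.
  cell (0,α): −0.50·ln0.50 = 0.3466
  cell (0,β): −0.09·ln0.09 = 0.2167
  cell (0,γ): −0.08·ln0.08 = 0.2021
  cell (1,α): −0.02·ln0.02 = 0.0782
  cell (1,β): −0.05·ln0.05 = 0.1498
  cell (1,γ): −0.26·ln0.26 = 0.3502
Sum = 1.344 nats.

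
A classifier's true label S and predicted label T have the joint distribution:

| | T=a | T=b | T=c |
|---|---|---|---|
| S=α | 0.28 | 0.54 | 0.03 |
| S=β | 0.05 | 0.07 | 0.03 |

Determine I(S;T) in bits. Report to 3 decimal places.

0.034 bits

Marginals: p(S) = (0.8500, 0.1500), p(T) = (0.3300, 0.6100, 0.0600).
I(S;T) = H(S) + H(T) − H(S,T).
H(S) = 0.6098, H(T) = 1.2064, H(S,T) = 1.7824.
I(S;T) = 0.6098 + 1.2064 − 1.7824 = 0.034 bits.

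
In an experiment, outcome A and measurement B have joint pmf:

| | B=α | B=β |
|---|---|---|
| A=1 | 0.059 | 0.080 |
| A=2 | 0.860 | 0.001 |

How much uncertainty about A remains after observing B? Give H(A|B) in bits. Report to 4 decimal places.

Marginals: p(A) = (0.1390, 0.8610), p(B) = (0.9190, 0.0810).
H(A|B) = Σ p(B) · H(A|B=·).
  B=α: p=0.9190, H(A|B=α) = 0.3439
  B=β: p=0.0810, H(A|B=β) = 0.0960
Weighted sum = 0.3238 bits.

0.3238 bits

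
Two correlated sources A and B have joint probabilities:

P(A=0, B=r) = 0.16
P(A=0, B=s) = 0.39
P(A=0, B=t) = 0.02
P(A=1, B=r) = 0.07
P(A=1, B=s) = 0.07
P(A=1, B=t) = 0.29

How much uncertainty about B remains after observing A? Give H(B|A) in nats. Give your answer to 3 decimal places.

Marginals: p(A) = (0.5700, 0.4300), p(B) = (0.2300, 0.4600, 0.3100).
H(B|A) = Σ p(A) · H(B|A=·).
  A=0: p=0.5700, H(B|A=0) = 0.7338
  A=1: p=0.4300, H(B|A=1) = 0.8567
Weighted sum = 0.787 nats.

0.787 nats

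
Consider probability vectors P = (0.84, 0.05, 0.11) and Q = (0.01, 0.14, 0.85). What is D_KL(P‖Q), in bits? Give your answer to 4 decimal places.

D(P‖Q) = Σ p·log₂(p/q).
  0.84·log₂(0.84/0.01) = 5.36955
  0.05·log₂(0.05/0.14) = -0.07427
  0.11·log₂(0.11/0.85) = -0.32450
D(P‖Q) = 4.9708 bits.

4.9708 bits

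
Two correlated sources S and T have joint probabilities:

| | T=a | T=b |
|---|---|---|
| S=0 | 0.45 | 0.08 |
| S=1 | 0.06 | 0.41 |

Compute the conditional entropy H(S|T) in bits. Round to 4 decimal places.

0.5811 bits

Chain rule: H(S|T) = H(S,T) − H(T).
Marginals: p(S) = (0.5300, 0.4700), p(T) = (0.5100, 0.4900).
H(S,T) = 1.5808 bits; H(T) = 0.9997 bits.
H(S|T) = 1.5808 − 0.9997 = 0.5811 bits.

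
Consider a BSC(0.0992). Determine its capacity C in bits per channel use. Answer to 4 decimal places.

Binary symmetric channel: C = 1 − h₂(ε) where h₂ is the binary entropy function.
h₂(0.0992) = −0.0992·log₂0.0992 − 0.9008·log₂0.9008 = 0.4665.
C = 1 − 0.4665 = 0.5335 bits per channel use.

0.5335 bits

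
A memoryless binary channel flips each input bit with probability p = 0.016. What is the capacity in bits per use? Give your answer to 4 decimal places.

0.8816 bits

Binary symmetric channel: C = 1 − h₂(ε) where h₂ is the binary entropy function.
h₂(0.016) = −0.016·log₂0.016 − 0.984·log₂0.984 = 0.1184.
C = 1 − 0.1184 = 0.8816 bits per channel use.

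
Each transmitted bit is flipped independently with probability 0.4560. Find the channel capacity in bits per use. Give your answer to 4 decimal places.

0.0056 bits

Binary symmetric channel: C = 1 − h₂(ε) where h₂ is the binary entropy function.
h₂(0.4560) = −0.4560·log₂0.4560 − 0.5440·log₂0.5440 = 0.9944.
C = 1 − 0.9944 = 0.0056 bits per channel use.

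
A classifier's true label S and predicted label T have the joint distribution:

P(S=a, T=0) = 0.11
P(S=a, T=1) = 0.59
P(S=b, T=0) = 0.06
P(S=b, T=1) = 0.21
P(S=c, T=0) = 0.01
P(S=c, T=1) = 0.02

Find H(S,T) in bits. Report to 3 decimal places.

1.695 bits

H(S,T) = −Σ p(x,y)·log₂ p(x,y) over all 6 cells.
  cell (a,0): −0.11·log₂0.11 = 0.3503
  cell (a,1): −0.59·log₂0.59 = 0.4491
  cell (b,0): −0.06·log₂0.06 = 0.2435
  cell (b,1): −0.21·log₂0.21 = 0.4728
  cell (c,0): −0.01·log₂0.01 = 0.0664
  cell (c,1): −0.02·log₂0.02 = 0.1129
Sum = 1.695 bits.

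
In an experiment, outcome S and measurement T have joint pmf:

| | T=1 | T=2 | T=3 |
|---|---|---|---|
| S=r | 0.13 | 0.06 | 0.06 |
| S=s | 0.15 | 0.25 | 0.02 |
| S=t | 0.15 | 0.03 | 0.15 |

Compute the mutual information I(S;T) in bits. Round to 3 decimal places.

0.228 bits

Marginals: p(S) = (0.2500, 0.4200, 0.3300), p(T) = (0.4300, 0.3400, 0.2300).
I(S;T) = Σ p(x,y)·log₂[p(x,y)/(p(x)p(y))].
  (r,1): 0.13·log₂(1.2093) = 0.0356
  (r,2): 0.06·log₂(0.7059) = -0.0302
  (r,3): 0.06·log₂(1.0435) = 0.0037
  (s,1): 0.15·log₂(0.8306) = -0.0402
  (s,2): 0.25·log₂(1.7507) = 0.2020
  (s,3): 0.02·log₂(0.2070) = -0.0454
  (t,1): 0.15·log₂(1.0571) = 0.0120
  (t,2): 0.03·log₂(0.2674) = -0.0571
  (t,3): 0.15·log₂(1.9763) = 0.1474
Sum = 0.228 bits.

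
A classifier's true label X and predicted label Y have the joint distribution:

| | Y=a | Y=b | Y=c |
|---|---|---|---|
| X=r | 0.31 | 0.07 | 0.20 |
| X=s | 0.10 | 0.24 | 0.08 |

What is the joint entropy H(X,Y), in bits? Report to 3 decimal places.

H(X,Y) = −Σ p(x,y)·log₂ p(x,y) over all 6 cells.
  cell (r,a): −0.31·log₂0.31 = 0.5238
  cell (r,b): −0.07·log₂0.07 = 0.2686
  cell (r,c): −0.20·log₂0.20 = 0.4644
  cell (s,a): −0.10·log₂0.10 = 0.3322
  cell (s,b): −0.24·log₂0.24 = 0.4941
  cell (s,c): −0.08·log₂0.08 = 0.2915
Sum = 2.375 bits.

2.375 bits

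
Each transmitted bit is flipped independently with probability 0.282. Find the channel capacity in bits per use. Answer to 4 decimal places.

0.1418 bits

Binary symmetric channel: C = 1 − h₂(ε) where h₂ is the binary entropy function.
h₂(0.282) = −0.282·log₂0.282 − 0.718·log₂0.718 = 0.8582.
C = 1 − 0.8582 = 0.1418 bits per channel use.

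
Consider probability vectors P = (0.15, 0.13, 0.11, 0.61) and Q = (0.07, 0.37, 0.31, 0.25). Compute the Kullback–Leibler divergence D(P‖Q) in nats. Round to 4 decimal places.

0.4085 nats

D(P‖Q) = Σ p·ln(p/q).
  0.15·ln(0.15/0.07) = 0.11432
  0.13·ln(0.13/0.37) = -0.13598
  0.11·ln(0.11/0.31) = -0.11397
  0.61·ln(0.61/0.25) = 0.54412
D(P‖Q) = 0.4085 nats.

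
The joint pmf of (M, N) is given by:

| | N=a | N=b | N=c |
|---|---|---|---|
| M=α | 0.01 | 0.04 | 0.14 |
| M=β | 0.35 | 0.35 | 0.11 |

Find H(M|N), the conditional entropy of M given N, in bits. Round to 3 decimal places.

0.499 bits

Marginals: p(M) = (0.1900, 0.8100), p(N) = (0.3600, 0.3900, 0.2500).
H(M|N) = Σ p(N) · H(M|N=·).
  N=a: p=0.3600, H(M|N=a) = 0.1831
  N=b: p=0.3900, H(M|N=b) = 0.4771
  N=c: p=0.2500, H(M|N=c) = 0.9896
Weighted sum = 0.499 bits.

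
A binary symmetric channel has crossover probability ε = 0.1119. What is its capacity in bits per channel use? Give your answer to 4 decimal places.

Binary symmetric channel: C = 1 − h₂(ε) where h₂ is the binary entropy function.
h₂(0.1119) = −0.1119·log₂0.1119 − 0.8881·log₂0.8881 = 0.5056.
C = 1 − 0.5056 = 0.4944 bits per channel use.

0.4944 bits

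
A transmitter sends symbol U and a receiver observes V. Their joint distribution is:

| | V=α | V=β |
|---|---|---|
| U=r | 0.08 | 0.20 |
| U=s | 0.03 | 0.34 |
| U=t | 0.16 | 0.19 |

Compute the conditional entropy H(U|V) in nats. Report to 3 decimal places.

Chain rule: H(U|V) = H(U,V) − H(V).
Marginals: p(U) = (0.2800, 0.3700, 0.3500), p(V) = (0.2700, 0.7300).
H(U,V) = 1.6047 nats; H(V) = 0.5833 nats.
H(U|V) = 1.6047 − 0.5833 = 1.021 nats.

1.021 nats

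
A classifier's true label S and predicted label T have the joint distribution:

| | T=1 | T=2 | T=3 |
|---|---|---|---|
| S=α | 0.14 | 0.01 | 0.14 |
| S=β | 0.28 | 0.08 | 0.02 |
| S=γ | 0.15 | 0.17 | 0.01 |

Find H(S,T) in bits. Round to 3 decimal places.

H(S,T) = −Σ p(x,y)·log₂ p(x,y) over all 9 cells.
  cell (α,1): −0.14·log₂0.14 = 0.3971
  cell (α,2): −0.01·log₂0.01 = 0.0664
  cell (α,3): −0.14·log₂0.14 = 0.3971
  cell (β,1): −0.28·log₂0.28 = 0.5142
  cell (β,2): −0.08·log₂0.08 = 0.2915
  cell (β,3): −0.02·log₂0.02 = 0.1129
  cell (γ,1): −0.15·log₂0.15 = 0.4105
  cell (γ,2): −0.17·log₂0.17 = 0.4346
  cell (γ,3): −0.01·log₂0.01 = 0.0664
Sum = 2.691 bits.

2.691 bits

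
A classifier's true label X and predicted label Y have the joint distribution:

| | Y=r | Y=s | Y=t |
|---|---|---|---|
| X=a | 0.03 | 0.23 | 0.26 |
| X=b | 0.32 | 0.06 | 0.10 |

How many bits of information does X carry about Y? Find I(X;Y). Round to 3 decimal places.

Marginals: p(X) = (0.5200, 0.4800), p(Y) = (0.3500, 0.2900, 0.3600).
I(X;Y) = H(X) + H(Y) − H(X,Y).
H(X) = 0.9988, H(Y) = 1.5786, H(X,Y) = 2.2465.
I(X;Y) = 0.9988 + 1.5786 − 2.2465 = 0.331 bits.

0.331 bits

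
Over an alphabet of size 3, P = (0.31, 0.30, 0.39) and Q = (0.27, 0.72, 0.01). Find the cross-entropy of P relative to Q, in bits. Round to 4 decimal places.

H(P,Q) = −Σ p·log₂ q.
  −0.31·log₂(0.27) = 0.58558
  −0.30·log₂(0.72) = 0.14218
  −0.39·log₂(0.01) = 2.59110
H(P,Q) = 3.3189 bits.

3.3189 bits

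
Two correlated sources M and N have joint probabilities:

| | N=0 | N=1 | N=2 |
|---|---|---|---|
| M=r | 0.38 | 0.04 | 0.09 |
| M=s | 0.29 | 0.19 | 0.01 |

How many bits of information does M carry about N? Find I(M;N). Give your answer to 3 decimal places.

Marginals: p(M) = (0.5100, 0.4900), p(N) = (0.6700, 0.2300, 0.1000).
I(M;N) = Σ p(x,y)·log₂[p(x,y)/(p(x)p(y))].
  (r,0): 0.38·log₂(1.1121) = 0.0582
  (r,1): 0.04·log₂(0.3410) = -0.0621
  (r,2): 0.09·log₂(1.7647) = 0.0737
  (s,0): 0.29·log₂(0.8833) = -0.0519
  (s,1): 0.19·log₂(1.6859) = 0.1432
  (s,2): 0.01·log₂(0.2041) = -0.0229
Sum = 0.138 bits.

0.138 bits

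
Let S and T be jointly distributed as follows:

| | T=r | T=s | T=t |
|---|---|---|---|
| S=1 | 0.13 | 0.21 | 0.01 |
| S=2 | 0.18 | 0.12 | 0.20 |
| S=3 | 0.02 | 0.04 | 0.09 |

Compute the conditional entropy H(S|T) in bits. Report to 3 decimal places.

1.230 bits

Marginals: p(S) = (0.3500, 0.5000, 0.1500), p(T) = (0.3300, 0.3700, 0.3000).
H(S|T) = Σ p(T) · H(S|T=·).
  T=r: p=0.3300, H(S|T=r) = 1.2515
  T=s: p=0.3700, H(S|T=s) = 1.3376
  T=t: p=0.3000, H(S|T=t) = 1.0746
Weighted sum = 1.230 bits.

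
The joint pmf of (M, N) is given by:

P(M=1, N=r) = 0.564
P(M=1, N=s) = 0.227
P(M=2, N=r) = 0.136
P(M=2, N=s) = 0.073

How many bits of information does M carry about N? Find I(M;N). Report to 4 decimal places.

0.0022 bits

Marginals: p(M) = (0.7910, 0.2090), p(N) = (0.7000, 0.3000).
I(M;N) = Σ p(x,y)·log₂[p(x,y)/(p(x)p(y))].
  (1,r): 0.564·log₂(1.0186) = 0.01500
  (1,s): 0.227·log₂(0.9566) = -0.01453
  (2,r): 0.136·log₂(0.9296) = -0.01432
  (2,s): 0.073·log₂(1.1643) = 0.01602
Sum = 0.0022 bits.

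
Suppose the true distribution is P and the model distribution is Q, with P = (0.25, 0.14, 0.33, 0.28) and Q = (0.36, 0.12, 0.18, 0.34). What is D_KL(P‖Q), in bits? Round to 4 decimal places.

D(P‖Q) = Σ p·log₂(p/q).
  0.25·log₂(0.25/0.36) = -0.13152
  0.14·log₂(0.14/0.12) = 0.03113
  0.33·log₂(0.33/0.18) = 0.28857
  0.28·log₂(0.28/0.34) = -0.07843
D(P‖Q) = 0.1098 bits.

0.1098 bits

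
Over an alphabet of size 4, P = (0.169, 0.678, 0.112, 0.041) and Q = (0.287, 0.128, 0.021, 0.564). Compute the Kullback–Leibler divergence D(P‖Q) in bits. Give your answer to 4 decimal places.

D(P‖Q) = Σ p·log₂(p/q).
  0.169·log₂(0.169/0.287) = -0.12912
  0.678·log₂(0.678/0.128) = 1.63069
  0.112·log₂(0.112/0.021) = 0.27048
  0.041·log₂(0.041/0.564) = -0.15506
D(P‖Q) = 1.6170 bits.

1.6170 bits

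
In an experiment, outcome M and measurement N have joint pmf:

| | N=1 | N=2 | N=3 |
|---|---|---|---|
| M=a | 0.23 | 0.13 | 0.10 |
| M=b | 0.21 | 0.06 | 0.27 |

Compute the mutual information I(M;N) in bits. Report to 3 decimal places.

0.074 bits

Marginals: p(M) = (0.4600, 0.5400), p(N) = (0.4400, 0.1900, 0.3700).
I(M;N) = H(M) + H(N) − H(M,N).
H(M) = 0.9954, H(N) = 1.5071, H(M,N) = 2.4289.
I(M;N) = 0.9954 + 1.5071 − 2.4289 = 0.074 bits.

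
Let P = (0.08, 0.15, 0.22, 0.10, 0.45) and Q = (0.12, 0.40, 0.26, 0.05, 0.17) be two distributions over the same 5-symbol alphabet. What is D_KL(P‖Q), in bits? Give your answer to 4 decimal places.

D(P‖Q) = Σ p·log₂(p/q).
  0.08·log₂(0.08/0.12) = -0.04680
  0.15·log₂(0.15/0.40) = -0.21226
  0.22·log₂(0.22/0.26) = -0.05302
  0.10·log₂(0.10/0.05) = 0.10000
  0.45·log₂(0.45/0.17) = 0.63198
D(P‖Q) = 0.4199 bits.

0.4199 bits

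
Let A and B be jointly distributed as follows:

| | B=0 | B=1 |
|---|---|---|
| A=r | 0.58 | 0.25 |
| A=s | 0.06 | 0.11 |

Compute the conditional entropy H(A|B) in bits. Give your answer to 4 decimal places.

Chain rule: H(A|B) = H(A,B) − H(B).
Marginals: p(A) = (0.8300, 0.1700), p(B) = (0.6400, 0.3600).
H(A,B) = 1.5496 bits; H(B) = 0.9427 bits.
H(A|B) = 1.5496 − 0.9427 = 0.6069 bits.

0.6069 bits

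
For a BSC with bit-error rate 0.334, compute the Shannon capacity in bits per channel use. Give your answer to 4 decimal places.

0.0810 bits

Binary symmetric channel: C = 1 − h₂(ε) where h₂ is the binary entropy function.
h₂(0.334) = −0.334·log₂0.334 − 0.666·log₂0.666 = 0.9190.
C = 1 − 0.9190 = 0.0810 bits per channel use.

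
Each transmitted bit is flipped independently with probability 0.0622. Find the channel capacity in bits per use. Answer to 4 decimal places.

Binary symmetric channel: C = 1 − h₂(ε) where h₂ is the binary entropy function.
h₂(0.0622) = −0.0622·log₂0.0622 − 0.9378·log₂0.9378 = 0.3361.
C = 1 − 0.3361 = 0.6639 bits per channel use.

0.6639 bits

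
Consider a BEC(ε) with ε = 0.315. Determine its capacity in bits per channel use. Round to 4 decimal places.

Binary erasure channel: capacity C = 1 − ε.
C = 1 − 0.315 = 0.6850 bits per channel use.

0.6850 bits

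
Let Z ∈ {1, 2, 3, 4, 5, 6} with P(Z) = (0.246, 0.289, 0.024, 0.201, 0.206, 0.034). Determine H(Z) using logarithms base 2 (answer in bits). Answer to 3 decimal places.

2.245 bits

H(Z) = −Σ p·log₂ p.
  −(0.246)·log₂(0.246) = 0.4977
  −(0.289)·log₂(0.289) = 0.5176
  −(0.024)·log₂(0.024) = 0.1291
  −(0.201)·log₂(0.201) = 0.4653
  −(0.206)·log₂(0.206) = 0.4695
  −(0.034)·log₂(0.034) = 0.1659
Sum: 0.4977 + 0.5176 + 0.1291 + 0.4653 + 0.4695 + 0.1659 = 2.245 bits.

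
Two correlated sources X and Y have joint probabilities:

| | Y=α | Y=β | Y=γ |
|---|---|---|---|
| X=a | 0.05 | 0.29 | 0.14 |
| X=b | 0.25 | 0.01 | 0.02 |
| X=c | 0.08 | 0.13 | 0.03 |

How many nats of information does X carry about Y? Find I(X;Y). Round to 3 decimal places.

0.270 nats

Marginals: p(X) = (0.4800, 0.2800, 0.2400), p(Y) = (0.3800, 0.4300, 0.1900).
I(X;Y) = H(X) + H(Y) − H(X,Y).
H(X) = 1.0512, H(Y) = 1.0461, H(X,Y) = 1.8274.
I(X;Y) = 1.0512 + 1.0461 − 1.8274 = 0.270 nats.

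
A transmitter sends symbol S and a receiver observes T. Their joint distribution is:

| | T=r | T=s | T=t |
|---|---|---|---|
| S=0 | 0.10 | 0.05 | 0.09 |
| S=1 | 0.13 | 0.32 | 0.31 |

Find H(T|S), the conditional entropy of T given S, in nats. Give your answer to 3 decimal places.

Marginals: p(S) = (0.2400, 0.7600), p(T) = (0.2300, 0.3700, 0.4000).
H(T|S) = Σ p(S) · H(T|S=·).
  S=0: p=0.2400, H(T|S=0) = 1.0594
  S=1: p=0.7600, H(T|S=1) = 1.0320
Weighted sum = 1.039 nats.

1.039 nats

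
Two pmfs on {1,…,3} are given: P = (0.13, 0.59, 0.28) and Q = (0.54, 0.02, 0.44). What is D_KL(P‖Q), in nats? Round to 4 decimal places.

1.6851 nats

D(P‖Q) = Σ p·ln(p/q).
  0.13·ln(0.13/0.54) = -0.18512
  0.59·ln(0.59/0.02) = 1.99679
  0.28·ln(0.28/0.44) = -0.12656
D(P‖Q) = 1.6851 nats.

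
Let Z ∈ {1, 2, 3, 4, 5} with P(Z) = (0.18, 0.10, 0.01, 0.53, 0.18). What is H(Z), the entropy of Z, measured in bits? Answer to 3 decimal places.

H(Z) = −Σ p·log₂ p.
  −(0.18)·log₂(0.18) = 0.4453
  −(0.10)·log₂(0.10) = 0.3322
  −(0.01)·log₂(0.01) = 0.0664
  −(0.53)·log₂(0.53) = 0.4854
  −(0.18)·log₂(0.18) = 0.4453
Sum: 0.4453 + 0.3322 + 0.0664 + 0.4854 + 0.4453 = 1.775 bits.

1.775 bits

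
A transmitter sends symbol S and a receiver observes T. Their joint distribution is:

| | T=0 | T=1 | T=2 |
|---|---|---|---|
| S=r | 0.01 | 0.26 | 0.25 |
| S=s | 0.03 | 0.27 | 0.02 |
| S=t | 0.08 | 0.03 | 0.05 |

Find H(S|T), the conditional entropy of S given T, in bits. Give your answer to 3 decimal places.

1.144 bits

Chain rule: H(S|T) = H(S,T) − H(T).
Marginals: p(S) = (0.5200, 0.3200, 0.1600), p(T) = (0.1200, 0.5600, 0.3200).
H(S,T) = 2.5058 bits; H(T) = 1.3615 bits.
H(S|T) = 2.5058 − 1.3615 = 1.144 bits.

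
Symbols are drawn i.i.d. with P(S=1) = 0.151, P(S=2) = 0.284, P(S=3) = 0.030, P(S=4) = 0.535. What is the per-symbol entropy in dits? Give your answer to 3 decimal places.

0.470 dits

H(S) = −Σ p·log₁₀ p.
  −(0.151)·log₁₀(0.151) = 0.1240
  −(0.284)·log₁₀(0.284) = 0.1553
  −(0.030)·log₁₀(0.030) = 0.0457
  −(0.535)·log₁₀(0.535) = 0.1453
Sum: 0.1240 + 0.1553 + 0.0457 + 0.1453 = 0.470 dits.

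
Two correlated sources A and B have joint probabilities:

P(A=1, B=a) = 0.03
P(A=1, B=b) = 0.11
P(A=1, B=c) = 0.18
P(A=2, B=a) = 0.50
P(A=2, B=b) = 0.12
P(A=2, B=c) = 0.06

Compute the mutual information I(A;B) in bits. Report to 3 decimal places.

Marginals: p(A) = (0.3200, 0.6800), p(B) = (0.5300, 0.2300, 0.2400).
I(A;B) = Σ p(x,y)·log₂[p(x,y)/(p(x)p(y))].
  (1,a): 0.03·log₂(0.1769) = -0.0750
  (1,b): 0.11·log₂(1.4946) = 0.0638
  (1,c): 0.18·log₂(2.3438) = 0.2212
  (2,a): 0.50·log₂(1.3873) = 0.2362
  (2,b): 0.12·log₂(0.7673) = -0.0459
  (2,c): 0.06·log₂(0.3676) = -0.0866
Sum = 0.314 bits.

0.314 bits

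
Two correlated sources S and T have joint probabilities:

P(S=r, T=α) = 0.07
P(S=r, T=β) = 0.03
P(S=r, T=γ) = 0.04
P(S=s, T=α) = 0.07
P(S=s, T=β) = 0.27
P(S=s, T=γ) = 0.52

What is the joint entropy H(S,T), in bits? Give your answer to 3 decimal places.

1.875 bits

H(S,T) = −Σ p(x,y)·log₂ p(x,y) over all 6 cells.
  cell (r,α): −0.07·log₂0.07 = 0.2686
  cell (r,β): −0.03·log₂0.03 = 0.1518
  cell (r,γ): −0.04·log₂0.04 = 0.1858
  cell (s,α): −0.07·log₂0.07 = 0.2686
  cell (s,β): −0.27·log₂0.27 = 0.5100
  cell (s,γ): −0.52·log₂0.52 = 0.4906
Sum = 1.875 bits.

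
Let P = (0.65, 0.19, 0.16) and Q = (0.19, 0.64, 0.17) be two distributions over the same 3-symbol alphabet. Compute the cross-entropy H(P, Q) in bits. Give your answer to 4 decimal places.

2.0887 bits

H(P,Q) = −Σ p·log₂ q.
  −0.65·log₂(0.19) = 1.55735
  −0.19·log₂(0.64) = 0.12233
  −0.16·log₂(0.17) = 0.40902
H(P,Q) = 2.0887 bits.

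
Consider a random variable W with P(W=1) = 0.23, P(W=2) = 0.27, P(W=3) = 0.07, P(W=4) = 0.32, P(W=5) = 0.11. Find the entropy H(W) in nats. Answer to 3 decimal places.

1.485 nats

H(W) = −Σ p·ln p.
  −(0.23)·ln(0.23) = 0.3380
  −(0.27)·ln(0.27) = 0.3535
  −(0.07)·ln(0.07) = 0.1861
  −(0.32)·ln(0.32) = 0.3646
  −(0.11)·ln(0.11) = 0.2428
Sum: 0.3380 + 0.3535 + 0.1861 + 0.3646 + 0.2428 = 1.485 nats.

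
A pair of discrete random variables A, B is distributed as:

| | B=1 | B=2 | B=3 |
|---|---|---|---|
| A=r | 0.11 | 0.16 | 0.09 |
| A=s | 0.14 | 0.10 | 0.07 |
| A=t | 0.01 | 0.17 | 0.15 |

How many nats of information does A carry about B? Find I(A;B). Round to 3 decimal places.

Marginals: p(A) = (0.3600, 0.3100, 0.3300), p(B) = (0.2600, 0.4300, 0.3100).
I(A;B) = H(A) + H(B) − H(A,B).
H(A) = 1.0967, H(B) = 1.0762, H(A,B) = 2.0762.
I(A;B) = 1.0967 + 1.0762 − 2.0762 = 0.097 nats.

0.097 nats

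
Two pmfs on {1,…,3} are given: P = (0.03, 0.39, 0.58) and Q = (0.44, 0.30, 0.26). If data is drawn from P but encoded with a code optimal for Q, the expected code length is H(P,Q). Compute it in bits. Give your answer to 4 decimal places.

1.8401 bits

H(P,Q) = −Σ p·log₂ q.
  −0.03·log₂(0.44) = 0.03553
  −0.39·log₂(0.30) = 0.67742
  −0.58·log₂(0.26) = 1.12718
H(P,Q) = 1.8401 bits.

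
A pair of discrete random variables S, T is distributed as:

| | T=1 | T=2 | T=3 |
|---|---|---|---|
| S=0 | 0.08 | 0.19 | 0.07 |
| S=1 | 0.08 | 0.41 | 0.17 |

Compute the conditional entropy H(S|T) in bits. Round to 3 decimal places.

Marginals: p(S) = (0.3400, 0.6600), p(T) = (0.1600, 0.6000, 0.2400).
H(S|T) = Σ p(T) · H(S|T=·).
  T=1: p=0.1600, H(S|T=1) = 1.0000
  T=2: p=0.6000, H(S|T=2) = 0.9007
  T=3: p=0.2400, H(S|T=3) = 0.8709
Weighted sum = 0.909 bits.

0.909 bits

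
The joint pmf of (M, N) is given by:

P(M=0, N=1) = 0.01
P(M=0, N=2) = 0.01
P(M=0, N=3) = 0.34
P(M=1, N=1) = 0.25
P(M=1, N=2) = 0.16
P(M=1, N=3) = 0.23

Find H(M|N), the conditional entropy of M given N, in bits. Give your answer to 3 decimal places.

0.671 bits

Chain rule: H(M|N) = H(M,N) − H(N).
Marginals: p(M) = (0.3600, 0.6400), p(N) = (0.2600, 0.1700, 0.5700).
H(M,N) = 2.0727 bits; H(N) = 1.4021 bits.
H(M|N) = 2.0727 − 1.4021 = 0.671 bits.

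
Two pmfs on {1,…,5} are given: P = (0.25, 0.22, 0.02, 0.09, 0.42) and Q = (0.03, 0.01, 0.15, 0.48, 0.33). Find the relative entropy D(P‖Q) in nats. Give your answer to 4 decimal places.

D(P‖Q) = Σ p·ln(p/q).
  0.25·ln(0.25/0.03) = 0.53007
  0.22·ln(0.22/0.01) = 0.68003
  0.02·ln(0.02/0.15) = -0.04030
  0.09·ln(0.09/0.48) = -0.15066
  0.42·ln(0.42/0.33) = 0.10129
D(P‖Q) = 1.1204 nats.

1.1204 nats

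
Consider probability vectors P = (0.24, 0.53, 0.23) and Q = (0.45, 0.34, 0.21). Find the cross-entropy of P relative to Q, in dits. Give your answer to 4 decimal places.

H(P,Q) = −Σ p·log₁₀ q.
  −0.24·log₁₀(0.45) = 0.08323
  −0.53·log₁₀(0.34) = 0.24832
  −0.23·log₁₀(0.21) = 0.15589
H(P,Q) = 0.4874 dits.

0.4874 dits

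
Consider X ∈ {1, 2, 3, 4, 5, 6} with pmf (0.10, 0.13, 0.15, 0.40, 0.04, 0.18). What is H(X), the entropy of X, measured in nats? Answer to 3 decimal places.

H(X) = −Σ p·ln p.
  −(0.10)·ln(0.10) = 0.2303
  −(0.13)·ln(0.13) = 0.2652
  −(0.15)·ln(0.15) = 0.2846
  −(0.40)·ln(0.40) = 0.3665
  −(0.04)·ln(0.04) = 0.1288
  −(0.18)·ln(0.18) = 0.3087
Sum: 0.2303 + 0.2652 + 0.2846 + 0.3665 + 0.1288 + 0.3087 = 1.584 nats.

1.584 nats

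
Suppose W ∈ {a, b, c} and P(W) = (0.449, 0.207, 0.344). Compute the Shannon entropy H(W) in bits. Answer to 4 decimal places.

1.5187 bits

H(W) = −Σ p·log₂ p.
  −(0.449)·log₂(0.449) = 0.51869
  −(0.207)·log₂(0.207) = 0.47037
  −(0.344)·log₂(0.344) = 0.52959
Sum: 0.51869 + 0.47037 + 0.52959 = 1.5187 bits.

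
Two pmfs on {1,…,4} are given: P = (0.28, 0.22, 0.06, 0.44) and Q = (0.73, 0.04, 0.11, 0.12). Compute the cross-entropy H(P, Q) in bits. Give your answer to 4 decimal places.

H(P,Q) = −Σ p·log₂ q.
  −0.28·log₂(0.73) = 0.12713
  −0.22·log₂(0.04) = 1.02165
  −0.06·log₂(0.11) = 0.19107
  −0.44·log₂(0.12) = 1.34591
H(P,Q) = 2.6858 bits.

2.6858 bits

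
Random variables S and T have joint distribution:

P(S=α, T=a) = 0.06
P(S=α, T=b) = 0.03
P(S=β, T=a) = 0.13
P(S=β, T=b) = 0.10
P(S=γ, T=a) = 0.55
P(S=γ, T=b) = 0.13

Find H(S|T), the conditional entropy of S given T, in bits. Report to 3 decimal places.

Marginals: p(S) = (0.0900, 0.2300, 0.6800), p(T) = (0.7400, 0.2600).
H(S|T) = Σ p(T) · H(S|T=·).
  T=a: p=0.7400, H(S|T=a) = 1.0528
  T=b: p=0.2600, H(S|T=b) = 1.3897
Weighted sum = 1.140 bits.

1.140 bits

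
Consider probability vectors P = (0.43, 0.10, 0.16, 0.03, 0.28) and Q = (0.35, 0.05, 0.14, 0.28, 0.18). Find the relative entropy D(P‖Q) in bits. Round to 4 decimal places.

D(P‖Q) = Σ p·log₂(p/q).
  0.43·log₂(0.43/0.35) = 0.12770
  0.10·log₂(0.10/0.05) = 0.10000
  0.16·log₂(0.16/0.14) = 0.03082
  0.03·log₂(0.03/0.28) = -0.09667
  0.28·log₂(0.28/0.18) = 0.17848
D(P‖Q) = 0.3403 bits.

0.3403 bits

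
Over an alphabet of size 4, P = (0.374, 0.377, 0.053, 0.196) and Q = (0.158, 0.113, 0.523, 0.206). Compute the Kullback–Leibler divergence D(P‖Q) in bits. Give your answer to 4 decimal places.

D(P‖Q) = Σ p·log₂(p/q).
  0.374·log₂(0.374/0.158) = 0.46492
  0.377·log₂(0.377/0.113) = 0.65532
  0.053·log₂(0.053/0.523) = -0.17505
  0.196·log₂(0.196/0.206) = -0.01407
D(P‖Q) = 0.9311 bits.

0.9311 bits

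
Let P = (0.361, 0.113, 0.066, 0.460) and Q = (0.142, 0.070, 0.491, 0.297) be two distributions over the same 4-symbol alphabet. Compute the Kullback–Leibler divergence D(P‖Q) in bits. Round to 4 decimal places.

0.6633 bits

D(P‖Q) = Σ p·log₂(p/q).
  0.361·log₂(0.361/0.142) = 0.48594
  0.113·log₂(0.113/0.070) = 0.07807
  0.066·log₂(0.066/0.491) = -0.19108
  0.460·log₂(0.460/0.297) = 0.29034
D(P‖Q) = 0.6633 bits.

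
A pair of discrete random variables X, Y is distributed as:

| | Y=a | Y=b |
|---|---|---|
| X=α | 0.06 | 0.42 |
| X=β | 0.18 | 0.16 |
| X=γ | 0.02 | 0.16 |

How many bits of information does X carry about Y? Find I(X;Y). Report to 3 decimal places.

0.136 bits

Marginals: p(X) = (0.4800, 0.3400, 0.1800), p(Y) = (0.2600, 0.7400).
I(X;Y) = Σ p(x,y)·log₂[p(x,y)/(p(x)p(y))].
  (α,a): 0.06·log₂(0.4808) = -0.0634
  (α,b): 0.42·log₂(1.1824) = 0.1015
  (β,a): 0.18·log₂(2.0362) = 0.1847
  (β,b): 0.16·log₂(0.6359) = -0.1045
  (γ,a): 0.02·log₂(0.4274) = -0.0245
  (γ,b): 0.16·log₂(1.2012) = 0.0423
Sum = 0.136 bits.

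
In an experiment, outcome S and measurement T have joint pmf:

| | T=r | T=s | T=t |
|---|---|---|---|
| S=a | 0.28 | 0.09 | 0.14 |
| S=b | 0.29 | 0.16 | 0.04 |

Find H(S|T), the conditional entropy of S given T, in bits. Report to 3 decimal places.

Marginals: p(S) = (0.5100, 0.4900), p(T) = (0.5700, 0.2500, 0.1800).
H(S|T) = Σ p(T) · H(S|T=·).
  T=r: p=0.5700, H(S|T=r) = 0.9998
  T=s: p=0.2500, H(S|T=s) = 0.9427
  T=t: p=0.1800, H(S|T=t) = 0.7642
Weighted sum = 0.943 bits.

0.943 bits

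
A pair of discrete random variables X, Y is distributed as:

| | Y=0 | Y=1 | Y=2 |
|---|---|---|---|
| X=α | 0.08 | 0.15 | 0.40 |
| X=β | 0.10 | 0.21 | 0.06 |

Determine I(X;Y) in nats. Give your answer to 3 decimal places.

0.113 nats

Marginals: p(X) = (0.6300, 0.3700), p(Y) = (0.1800, 0.3600, 0.4600).
I(X;Y) = H(X) + H(Y) − H(X,Y).
H(X) = 0.6590, H(Y) = 1.0337, H(X,Y) = 1.5799.
I(X;Y) = 0.6590 + 1.0337 − 1.5799 = 0.113 nats.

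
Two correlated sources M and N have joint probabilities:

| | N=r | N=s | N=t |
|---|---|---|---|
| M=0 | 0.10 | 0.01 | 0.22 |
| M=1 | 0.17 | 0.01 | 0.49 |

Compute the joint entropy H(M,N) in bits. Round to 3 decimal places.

1.885 bits

H(M,N) = −Σ p(x,y)·log₂ p(x,y) over all 6 cells.
  cell (0,r): −0.10·log₂0.10 = 0.3322
  cell (0,s): −0.01·log₂0.01 = 0.0664
  cell (0,t): −0.22·log₂0.22 = 0.4806
  cell (1,r): −0.17·log₂0.17 = 0.4346
  cell (1,s): −0.01·log₂0.01 = 0.0664
  cell (1,t): −0.49·log₂0.49 = 0.5043
Sum = 1.885 bits.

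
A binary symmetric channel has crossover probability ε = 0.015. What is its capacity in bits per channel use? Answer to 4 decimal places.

0.8876 bits

Binary symmetric channel: C = 1 − h₂(ε) where h₂ is the binary entropy function.
h₂(0.015) = −0.015·log₂0.015 − 0.985·log₂0.985 = 0.1124.
C = 1 − 0.1124 = 0.8876 bits per channel use.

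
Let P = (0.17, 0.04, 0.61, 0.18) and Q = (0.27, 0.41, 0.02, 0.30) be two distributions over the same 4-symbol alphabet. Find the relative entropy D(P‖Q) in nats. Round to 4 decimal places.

1.8211 nats

D(P‖Q) = Σ p·ln(p/q).
  0.17·ln(0.17/0.27) = -0.07865
  0.04·ln(0.04/0.41) = -0.09309
  0.61·ln(0.61/0.02) = 2.08481
  0.18·ln(0.18/0.30) = -0.09195
D(P‖Q) = 1.8211 nats.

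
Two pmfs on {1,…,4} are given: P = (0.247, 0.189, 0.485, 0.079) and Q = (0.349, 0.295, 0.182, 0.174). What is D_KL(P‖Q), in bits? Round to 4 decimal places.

D(P‖Q) = Σ p·log₂(p/q).
  0.247·log₂(0.247/0.349) = -0.12318
  0.189·log₂(0.189/0.295) = -0.12140
  0.485·log₂(0.485/0.182) = 0.68581
  0.079·log₂(0.079/0.174) = -0.08999
D(P‖Q) = 0.3512 bits.

0.3512 bits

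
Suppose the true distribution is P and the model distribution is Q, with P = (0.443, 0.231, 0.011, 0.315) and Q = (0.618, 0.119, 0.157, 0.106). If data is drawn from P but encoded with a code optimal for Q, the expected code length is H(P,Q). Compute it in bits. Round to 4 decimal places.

2.0663 bits

H(P,Q) = −Σ p·log₂ q.
  −0.443·log₂(0.618) = 0.30758
  −0.231·log₂(0.119) = 0.70939
  −0.011·log₂(0.157) = 0.02938
  −0.315·log₂(0.106) = 1.01993
H(P,Q) = 2.0663 bits.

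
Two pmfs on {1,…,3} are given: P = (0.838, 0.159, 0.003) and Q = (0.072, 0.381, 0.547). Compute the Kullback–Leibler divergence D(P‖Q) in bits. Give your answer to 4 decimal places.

2.7443 bits

D(P‖Q) = Σ p·log₂(p/q).
  0.838·log₂(0.838/0.072) = 2.96726
  0.159·log₂(0.159/0.381) = -0.20046
  0.003·log₂(0.003/0.547) = -0.02253
D(P‖Q) = 2.7443 bits.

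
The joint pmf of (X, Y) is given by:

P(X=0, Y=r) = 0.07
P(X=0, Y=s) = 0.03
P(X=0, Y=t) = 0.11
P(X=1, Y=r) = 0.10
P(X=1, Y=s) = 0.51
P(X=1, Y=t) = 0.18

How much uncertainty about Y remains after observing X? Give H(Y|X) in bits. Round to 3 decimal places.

1.302 bits

Chain rule: H(Y|X) = H(X,Y) − H(X).
Marginals: p(X) = (0.2100, 0.7900), p(Y) = (0.1700, 0.5400, 0.2900).
H(X,Y) = 2.0435 bits; H(X) = 0.7415 bits.
H(Y|X) = 2.0435 − 0.7415 = 1.302 bits.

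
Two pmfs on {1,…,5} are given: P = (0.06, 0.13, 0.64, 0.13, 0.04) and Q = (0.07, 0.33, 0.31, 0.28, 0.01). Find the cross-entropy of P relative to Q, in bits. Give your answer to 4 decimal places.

H(P,Q) = −Σ p·log₂ q.
  −0.06·log₂(0.07) = 0.23019
  −0.13·log₂(0.33) = 0.20793
  −0.64·log₂(0.31) = 1.08138
  −0.13·log₂(0.28) = 0.23875
  −0.04·log₂(0.01) = 0.26575
H(P,Q) = 2.0240 bits.

2.0240 bits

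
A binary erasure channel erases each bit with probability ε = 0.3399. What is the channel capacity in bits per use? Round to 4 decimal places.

Binary erasure channel: capacity C = 1 − ε.
C = 1 − 0.3399 = 0.6601 bits per channel use.

0.6601 bits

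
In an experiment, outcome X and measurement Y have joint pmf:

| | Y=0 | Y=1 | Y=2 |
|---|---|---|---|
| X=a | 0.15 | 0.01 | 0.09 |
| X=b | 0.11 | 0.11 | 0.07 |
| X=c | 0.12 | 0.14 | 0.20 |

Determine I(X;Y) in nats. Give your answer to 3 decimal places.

0.078 nats

Marginals: p(X) = (0.2500, 0.2900, 0.4600), p(Y) = (0.3800, 0.2600, 0.3600).
I(X;Y) = Σ p(x,y)·ln[p(x,y)/(p(x)p(y))].
  (a,0): 0.15·ln(1.5789) = 0.0685
  (a,1): 0.01·ln(0.1538) = -0.0187
  (a,2): 0.09·ln(1.0000) = 0.0000
  (b,0): 0.11·ln(0.9982) = -0.0002
  (b,1): 0.11·ln(1.4589) = 0.0415
  (b,2): 0.07·ln(0.6705) = -0.0280
  (c,0): 0.12·ln(0.6865) = -0.0451
  (c,1): 0.14·ln(1.1706) = 0.0220
  (c,2): 0.20·ln(1.2077) = 0.0377
Sum = 0.078 nats.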